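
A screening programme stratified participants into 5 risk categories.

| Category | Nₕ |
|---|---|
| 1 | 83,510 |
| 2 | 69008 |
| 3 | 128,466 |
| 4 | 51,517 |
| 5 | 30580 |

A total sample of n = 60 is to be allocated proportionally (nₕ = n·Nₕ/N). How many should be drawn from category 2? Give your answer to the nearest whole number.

N = 83510 + 69008 + 128466 + 51517 + 30580 = 363081.
n_2 = 60·69008/363081 = 11.404... → 11.

11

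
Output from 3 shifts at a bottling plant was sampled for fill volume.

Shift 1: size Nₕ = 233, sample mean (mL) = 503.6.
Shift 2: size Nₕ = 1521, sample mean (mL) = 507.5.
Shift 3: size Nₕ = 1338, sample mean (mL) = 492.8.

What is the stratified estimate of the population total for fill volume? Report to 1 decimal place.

1548612.7

1: 233·503.6 = 117338.8
2: 1521·507.5 = 771907.5
3: 1338·492.8 = 659366.4
τ̂ = Σ Nₕx̄ₕ = 1548612.7.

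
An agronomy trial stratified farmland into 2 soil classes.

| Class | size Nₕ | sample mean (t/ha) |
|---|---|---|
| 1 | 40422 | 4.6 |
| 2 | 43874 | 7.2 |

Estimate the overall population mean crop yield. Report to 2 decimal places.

5.95

N = 40422 + 43874 = 84296.
The stratified mean weights each stratum mean by its population share Nₕ/N.
Σ Nₕx̄ₕ = 40422·4.6 + 43874·7.2 = 185941.2 + 315892.8 = 501834.
Divide by N: 501834 / 84296 = 5.9532... → 5.95.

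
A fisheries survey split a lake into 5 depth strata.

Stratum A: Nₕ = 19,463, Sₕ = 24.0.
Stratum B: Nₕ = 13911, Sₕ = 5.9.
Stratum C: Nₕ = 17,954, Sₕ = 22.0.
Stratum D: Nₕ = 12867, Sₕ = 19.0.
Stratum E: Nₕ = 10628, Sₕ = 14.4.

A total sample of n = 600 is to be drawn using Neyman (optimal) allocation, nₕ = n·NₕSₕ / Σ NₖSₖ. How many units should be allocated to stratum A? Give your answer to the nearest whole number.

209

A: NₕSₕ = 19463·24.0 = 467112
B: NₕSₕ = 13911·5.9 = 82074.9
C: NₕSₕ = 17954·22.0 = 394988
D: NₕSₕ = 12867·19.0 = 244473
E: NₕSₕ = 10628·14.4 = 153043.2
Σ NₕSₕ = 1341691.1.
n_A = 600·467112/1341691.1 = 208.891... → 209.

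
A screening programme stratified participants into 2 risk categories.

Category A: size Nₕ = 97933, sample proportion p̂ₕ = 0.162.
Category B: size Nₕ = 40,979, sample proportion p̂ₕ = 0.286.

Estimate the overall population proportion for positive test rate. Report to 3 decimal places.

Wₕ = Nₕ/N with N = 138912: 0.7050, 0.2950.
p̂_st = 0.7050·0.162 + 0.2950·0.286 ≈ 0.19858... → 0.199.

0.199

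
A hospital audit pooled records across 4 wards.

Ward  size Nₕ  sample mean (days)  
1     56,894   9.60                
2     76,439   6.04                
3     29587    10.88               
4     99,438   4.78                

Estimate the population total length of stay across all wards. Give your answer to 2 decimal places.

1805094.16

Estimate total by summing Nₕ·x̄ₕ over strata.
56894·9.60 + 76439·6.04 + 29587·10.88 + 99438·4.78 = 546182.4 + 461691.56 + 321906.56 + 475313.64 = 1805094.16.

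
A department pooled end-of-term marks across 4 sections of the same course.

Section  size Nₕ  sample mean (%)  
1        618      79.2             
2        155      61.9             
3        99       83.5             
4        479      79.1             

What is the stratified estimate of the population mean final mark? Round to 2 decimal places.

N = 1351; weights Wₕ = Nₕ/N = (0.4574, 0.1147, 0.0733, 0.3546).
x̄_st = Σ Wₕ·x̄ₕ = 0.4574·79.2 + 0.1147·61.9 + 0.0733·83.5 + 0.3546·79.1 ≈ 77.4948...
→ 77.49.

77.49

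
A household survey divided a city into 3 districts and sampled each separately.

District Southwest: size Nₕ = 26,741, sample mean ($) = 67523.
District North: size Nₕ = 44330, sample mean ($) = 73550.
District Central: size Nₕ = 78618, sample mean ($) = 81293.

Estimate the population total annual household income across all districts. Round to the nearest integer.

Southwest: 26741·67523 = 1805632543
North: 44330·73550 = 3260471500
Central: 78618·81293 = 6391093074
τ̂ = Σ Nₕx̄ₕ = 11457197117.

11457197117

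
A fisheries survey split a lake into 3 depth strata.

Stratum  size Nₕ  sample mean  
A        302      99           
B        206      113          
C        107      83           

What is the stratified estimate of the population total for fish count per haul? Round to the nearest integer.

A: 302·99 = 29898
B: 206·113 = 23278
C: 107·83 = 8881
τ̂ = Σ Nₕx̄ₕ = 62057.

62057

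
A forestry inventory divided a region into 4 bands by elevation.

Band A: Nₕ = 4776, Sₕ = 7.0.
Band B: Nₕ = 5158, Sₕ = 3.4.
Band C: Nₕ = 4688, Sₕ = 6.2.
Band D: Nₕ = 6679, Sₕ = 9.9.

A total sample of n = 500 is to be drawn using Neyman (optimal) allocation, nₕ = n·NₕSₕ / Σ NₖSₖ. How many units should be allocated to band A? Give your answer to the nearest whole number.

A: NₕSₕ = 4776·7.0 = 33432
B: NₕSₕ = 5158·3.4 = 17537.2
C: NₕSₕ = 4688·6.2 = 29065.6
D: NₕSₕ = 6679·9.9 = 66122.1
Σ NₕSₕ = 146156.9.
n_A = 500·33432/146156.9 = 114.370... → 114.

114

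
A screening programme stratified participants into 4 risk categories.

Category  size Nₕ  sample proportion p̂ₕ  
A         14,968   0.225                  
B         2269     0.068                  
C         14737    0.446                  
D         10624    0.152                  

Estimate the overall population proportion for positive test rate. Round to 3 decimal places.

0.275

Wₕ = Nₕ/N with N = 42598: 0.3514, 0.0533, 0.3460, 0.2494.
p̂_st = 0.3514·0.225 + 0.0533·0.068 + 0.3460·0.446 + 0.2494·0.152 ≈ 0.27489... → 0.275.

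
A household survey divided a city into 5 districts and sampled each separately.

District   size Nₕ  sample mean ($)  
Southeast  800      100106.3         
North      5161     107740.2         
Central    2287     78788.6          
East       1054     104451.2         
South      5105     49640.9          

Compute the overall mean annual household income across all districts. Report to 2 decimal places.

81892.84

N = 14407; weights Wₕ = Nₕ/N = (0.0555, 0.3582, 0.1587, 0.0732, 0.3543).
x̄_st = Σ Wₕ·x̄ₕ = 0.0555·100106.3 + 0.3582·107740.2 + 0.1587·78788.6 + 0.0732·104451.2 + 0.3543·49640.9 ≈ 81892.8368...
→ 81892.84.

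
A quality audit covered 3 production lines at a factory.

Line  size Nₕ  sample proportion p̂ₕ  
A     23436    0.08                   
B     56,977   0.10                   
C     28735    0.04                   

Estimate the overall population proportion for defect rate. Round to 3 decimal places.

Wₕ = Nₕ/N with N = 109148: 0.2147, 0.5220, 0.2633.
p̂_st = 0.2147·0.08 + 0.5220·0.10 + 0.2633·0.04 ≈ 0.07991... → 0.080.

0.080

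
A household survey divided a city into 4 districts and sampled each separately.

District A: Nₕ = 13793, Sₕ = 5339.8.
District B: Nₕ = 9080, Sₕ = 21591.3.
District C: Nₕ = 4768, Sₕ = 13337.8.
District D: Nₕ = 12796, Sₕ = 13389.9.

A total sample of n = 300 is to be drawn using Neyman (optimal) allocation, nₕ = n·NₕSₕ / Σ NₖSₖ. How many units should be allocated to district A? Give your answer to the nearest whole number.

A: NₕSₕ = 13793·5339.8 = 73651861.4
B: NₕSₕ = 9080·21591.3 = 196049004
C: NₕSₕ = 4768·13337.8 = 63594630.4
D: NₕSₕ = 12796·13389.9 = 171337160.4
Σ NₕSₕ = 504632656.2.
n_A = 300·73651861.4/504632656.2 = 43.785... → 44.

44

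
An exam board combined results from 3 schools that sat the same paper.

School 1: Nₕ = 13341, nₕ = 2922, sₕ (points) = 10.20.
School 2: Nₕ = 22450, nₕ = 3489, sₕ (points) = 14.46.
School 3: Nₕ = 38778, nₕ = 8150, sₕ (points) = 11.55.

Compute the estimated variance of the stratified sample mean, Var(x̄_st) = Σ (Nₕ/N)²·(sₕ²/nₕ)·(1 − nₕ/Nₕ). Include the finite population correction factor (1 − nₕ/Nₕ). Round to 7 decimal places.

0.0089740

N = 74569; Wₕ = Nₕ/N.
school 1: (13341/74569)²·10.20²/2922·(1 − 2922/13341) = 0.0008900572
school 2: (22450/74569)²·14.46²/3489·(1 − 3489/22450) = 0.0045877164
school 3: (38778/74569)²·11.55²/8150·(1 − 8150/38778) = 0.0034961799
Sum = 0.0089739534 → 0.0089740.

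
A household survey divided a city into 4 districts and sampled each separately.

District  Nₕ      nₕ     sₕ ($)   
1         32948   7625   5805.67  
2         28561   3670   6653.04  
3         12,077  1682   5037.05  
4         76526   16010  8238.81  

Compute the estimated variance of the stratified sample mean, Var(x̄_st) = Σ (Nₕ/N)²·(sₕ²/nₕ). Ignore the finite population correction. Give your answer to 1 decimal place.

1849.1

N = 150112. Term for each stratum: Wₕ²sₕ²/nₕ.
Var(x̄_st) = 212.9571 + 436.6065 + 97.6369 + 1101.8560 = 1849.0565 → 1849.1.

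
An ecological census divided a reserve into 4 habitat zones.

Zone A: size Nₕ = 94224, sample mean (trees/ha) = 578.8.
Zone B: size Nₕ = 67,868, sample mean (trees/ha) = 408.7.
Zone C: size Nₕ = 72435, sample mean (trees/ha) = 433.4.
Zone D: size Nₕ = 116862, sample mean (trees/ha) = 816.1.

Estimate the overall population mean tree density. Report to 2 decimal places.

594.89

N = 94224 + 67868 + 72435 + 116862 = 351389.
The stratified mean weights each stratum mean by its population share Nₕ/N.
Σ Nₕx̄ₕ = 94224·578.8 + 67868·408.7 + 72435·433.4 + 116862·816.1 = 54536851.2 + 27737651.6 + 31393329 + 95371078.2 = 209038910.
Divide by N: 209038910 / 351389 = 594.8932... → 594.89.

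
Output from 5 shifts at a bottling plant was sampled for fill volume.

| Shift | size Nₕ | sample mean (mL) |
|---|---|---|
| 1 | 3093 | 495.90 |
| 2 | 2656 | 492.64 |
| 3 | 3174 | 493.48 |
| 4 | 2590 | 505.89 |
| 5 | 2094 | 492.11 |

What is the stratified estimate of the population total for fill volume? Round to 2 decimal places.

6749309.50

Population total = Σ Nₕ·x̄ₕ (each stratum's size times its mean).
3093·495.90 + 2656·492.64 + 3174·493.48 + 2590·505.89 + 2094·492.11 = 1533818.7 + 1308451.84 + 1566305.52 + 1310255.1 + 1030478.34 = 6749309.50.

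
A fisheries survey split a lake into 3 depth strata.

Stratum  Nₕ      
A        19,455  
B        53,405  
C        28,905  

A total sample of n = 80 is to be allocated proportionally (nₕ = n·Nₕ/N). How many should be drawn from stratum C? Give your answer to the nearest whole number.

23

Share of stratum C = 28905/101765 = 0.28404.
Allocate 80 × 0.28404 = 22.723... → 23.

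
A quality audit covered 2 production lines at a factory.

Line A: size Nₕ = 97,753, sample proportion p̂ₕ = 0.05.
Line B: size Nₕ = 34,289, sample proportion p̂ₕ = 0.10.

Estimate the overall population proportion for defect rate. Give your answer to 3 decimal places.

Wₕ = Nₕ/N with N = 132042: 0.7403, 0.2597.
p̂_st = 0.7403·0.05 + 0.2597·0.10 ≈ 0.06298... → 0.063.

0.063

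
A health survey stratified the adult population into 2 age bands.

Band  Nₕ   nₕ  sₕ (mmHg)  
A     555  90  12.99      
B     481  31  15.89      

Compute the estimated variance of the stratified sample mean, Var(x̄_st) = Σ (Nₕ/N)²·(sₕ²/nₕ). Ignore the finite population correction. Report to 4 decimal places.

2.2938

N = 1036. Term for each stratum: Wₕ²sₕ²/nₕ.
Var(x̄_st) = 0.5380743 + 1.7557260 = 2.2938003 → 2.2938.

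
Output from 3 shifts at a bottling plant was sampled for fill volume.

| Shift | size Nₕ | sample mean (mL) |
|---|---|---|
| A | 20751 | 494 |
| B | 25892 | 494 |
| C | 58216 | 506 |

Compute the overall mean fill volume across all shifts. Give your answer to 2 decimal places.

500.66

N = 20751 + 25892 + 58216 = 104859.
The stratified mean weights each stratum mean by its population share Nₕ/N.
Σ Nₕx̄ₕ = 20751·494 + 25892·494 + 58216·506 = 10250994 + 12790648 + 29457296 = 52498938.
Divide by N: 52498938 / 104859 = 500.6622... → 500.66.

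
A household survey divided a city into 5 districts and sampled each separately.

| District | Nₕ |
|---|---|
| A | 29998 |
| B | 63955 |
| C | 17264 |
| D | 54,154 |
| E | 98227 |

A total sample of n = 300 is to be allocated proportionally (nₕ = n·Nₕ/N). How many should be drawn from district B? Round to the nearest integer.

N = 29998 + 63955 + 17264 + 54154 + 98227 = 263598.
n_B = 300·63955/263598 = 72.787... → 73.

73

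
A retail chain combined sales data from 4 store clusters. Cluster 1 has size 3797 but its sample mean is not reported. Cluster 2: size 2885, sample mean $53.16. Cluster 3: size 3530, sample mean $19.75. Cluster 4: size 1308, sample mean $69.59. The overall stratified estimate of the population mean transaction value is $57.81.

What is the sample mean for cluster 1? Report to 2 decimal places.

Σ Nₕx̄ₕ = N·μ, so 3797·x̄_1 = 11520·57.81 − (2885·53.16 + 3530·19.75 + 1308·69.59).
= 665971.2 − 314107.82 = 351863.38.
x̄_1 = 351863.38 / 3797 = 92.6688... → 92.67.

92.67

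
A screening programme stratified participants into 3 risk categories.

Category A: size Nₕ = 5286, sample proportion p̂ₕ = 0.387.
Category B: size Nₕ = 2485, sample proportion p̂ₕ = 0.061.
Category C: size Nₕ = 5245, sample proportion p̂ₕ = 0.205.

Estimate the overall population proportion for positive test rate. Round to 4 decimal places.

0.2514

N = 5286 + 2485 + 5245 = 13016.
Overall proportion = Σ (Nₕ/N)·p̂ₕ.
Σ Nₕp̂ₕ = 2045.682 + 151.585 + 1075.225 = 3272.492.
3272.492 / 13016 = 0.251421... → 0.2514.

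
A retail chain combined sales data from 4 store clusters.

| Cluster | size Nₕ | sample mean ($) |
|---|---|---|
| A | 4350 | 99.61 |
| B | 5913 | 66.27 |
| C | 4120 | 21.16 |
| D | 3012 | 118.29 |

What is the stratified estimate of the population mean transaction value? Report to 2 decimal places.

x̄_st = (Σ Nₕx̄ₕ) / (Σ Nₕ) = (4350·99.61 + 5913·66.27 + 4120·21.16 + 3012·118.29) / 17395
= 1268626.69 / 17395 = 72.9305... → 72.93.

72.93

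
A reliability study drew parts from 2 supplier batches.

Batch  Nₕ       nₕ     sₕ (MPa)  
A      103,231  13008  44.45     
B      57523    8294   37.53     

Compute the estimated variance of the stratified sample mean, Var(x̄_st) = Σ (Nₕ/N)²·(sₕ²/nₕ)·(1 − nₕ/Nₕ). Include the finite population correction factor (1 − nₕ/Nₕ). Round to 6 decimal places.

N = 160754. Term for each stratum: Wₕ²sₕ²/nₕ·(1−nₕ/Nₕ).
Var(x̄_st) = 0.054744037 + 0.018609387 = 0.073353424 → 0.073353.

0.073353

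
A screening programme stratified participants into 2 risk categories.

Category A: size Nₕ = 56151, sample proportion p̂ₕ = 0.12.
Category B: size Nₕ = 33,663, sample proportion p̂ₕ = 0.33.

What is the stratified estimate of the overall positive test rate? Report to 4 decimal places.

Wₕ = Nₕ/N with N = 89814: 0.6252, 0.3748.
p̂_st = 0.6252·0.12 + 0.3748·0.33 ≈ 0.198710... → 0.1987.

0.1987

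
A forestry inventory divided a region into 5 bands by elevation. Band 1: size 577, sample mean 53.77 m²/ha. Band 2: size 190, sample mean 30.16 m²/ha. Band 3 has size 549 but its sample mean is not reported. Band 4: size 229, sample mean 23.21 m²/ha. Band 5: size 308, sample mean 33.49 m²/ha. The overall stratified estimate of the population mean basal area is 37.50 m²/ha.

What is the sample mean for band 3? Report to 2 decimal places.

N = 577 + 190 + 549 + 229 + 308 = 1853.
Overall total = μ·N = 37.50·1853 = 69487.5.
Subtract the known strata: 577·53.77 + 190·30.16 + 229·23.21 + 308·33.49 = 52385.7.
Remaining total for band 3: 69487.5 − 52385.7 = 17101.8.
Divide by its size: 17101.8 / 549 = 31.1508... → 31.15.

31.15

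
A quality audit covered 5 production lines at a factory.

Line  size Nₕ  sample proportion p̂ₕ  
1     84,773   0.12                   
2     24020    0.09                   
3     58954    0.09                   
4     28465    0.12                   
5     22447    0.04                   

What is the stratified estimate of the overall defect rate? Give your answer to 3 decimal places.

Wₕ = Nₕ/N with N = 218659: 0.3877, 0.1099, 0.2696, 0.1302, 0.1027.
p̂_st = 0.3877·0.12 + 0.1099·0.09 + 0.2696·0.09 + 0.1302·0.12 + 0.1027·0.04 ≈ 0.10040... → 0.100.

0.100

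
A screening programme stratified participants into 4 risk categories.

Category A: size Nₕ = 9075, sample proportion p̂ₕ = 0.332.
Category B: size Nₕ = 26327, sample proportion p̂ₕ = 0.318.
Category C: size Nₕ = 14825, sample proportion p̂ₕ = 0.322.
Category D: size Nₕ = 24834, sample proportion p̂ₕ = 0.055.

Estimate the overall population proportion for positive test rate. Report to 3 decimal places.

0.233

Wₕ = Nₕ/N with N = 75061: 0.1209, 0.3507, 0.1975, 0.3309.
p̂_st = 0.1209·0.332 + 0.3507·0.318 + 0.1975·0.322 + 0.3309·0.055 ≈ 0.23347... → 0.233.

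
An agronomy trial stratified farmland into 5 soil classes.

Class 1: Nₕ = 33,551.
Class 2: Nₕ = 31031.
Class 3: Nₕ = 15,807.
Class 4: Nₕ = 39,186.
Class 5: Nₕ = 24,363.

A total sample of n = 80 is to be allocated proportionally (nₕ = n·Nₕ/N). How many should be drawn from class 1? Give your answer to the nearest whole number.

N = 33551 + 31031 + 15807 + 39186 + 24363 = 143938.
n_1 = 80·33551/143938 = 18.647... → 19.

19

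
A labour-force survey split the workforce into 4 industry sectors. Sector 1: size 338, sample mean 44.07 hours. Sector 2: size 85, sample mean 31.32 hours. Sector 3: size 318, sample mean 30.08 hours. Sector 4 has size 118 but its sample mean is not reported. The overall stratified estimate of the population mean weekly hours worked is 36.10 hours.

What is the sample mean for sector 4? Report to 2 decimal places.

32.94

N = 338 + 85 + 318 + 118 = 859.
Overall total = μ·N = 36.10·859 = 31009.9.
Subtract the known strata: 338·44.07 + 85·31.32 + 318·30.08 = 27123.3.
Remaining total for sector 4: 31009.9 − 27123.3 = 3886.6.
Divide by its size: 3886.6 / 118 = 32.9373... → 32.94.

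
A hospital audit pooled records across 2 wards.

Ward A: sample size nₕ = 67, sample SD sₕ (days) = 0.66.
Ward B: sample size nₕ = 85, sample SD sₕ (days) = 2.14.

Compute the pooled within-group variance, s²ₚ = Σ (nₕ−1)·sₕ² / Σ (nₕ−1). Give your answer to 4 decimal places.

2.7562

Degrees of freedom: 66 + 84 = 150.
Σ(nₕ−1)sₕ² = 66·0.4356 + 84·4.5796 = 413.436.
s²ₚ = 413.436 / 150 = 2.75624 → 2.7562.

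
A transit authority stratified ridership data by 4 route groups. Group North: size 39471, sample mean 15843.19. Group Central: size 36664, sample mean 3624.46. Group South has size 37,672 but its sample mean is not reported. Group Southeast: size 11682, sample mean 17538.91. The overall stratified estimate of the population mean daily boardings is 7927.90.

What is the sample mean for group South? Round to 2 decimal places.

N = 39471 + 36664 + 37672 + 11682 = 125489.
Overall total = μ·N = 7927.90·125489 = 994864243.1.
Subtract the known strata: 39471·15843.19 + 36664·3624.46 + 11682·17538.91 = 963123300.55.
Remaining total for group South: 994864243.1 − 963123300.55 = 31740942.55.
Divide by its size: 31740942.55 / 37672 = 842.5606... → 842.56.

842.56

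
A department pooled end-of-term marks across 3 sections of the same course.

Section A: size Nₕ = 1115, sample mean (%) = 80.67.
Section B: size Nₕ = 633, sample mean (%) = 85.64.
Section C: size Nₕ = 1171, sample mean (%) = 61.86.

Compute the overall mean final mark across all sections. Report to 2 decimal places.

N = 1115 + 633 + 1171 = 2919.
Weight each subgroup mean by Nₕ/N and sum.
Σ Nₕx̄ₕ = 1115·80.67 + 633·85.64 + 1171·61.86 = 89947.05 + 54210.12 + 72438.06 = 216595.23.
Divide by N: 216595.23 / 2919 = 74.2019... → 74.20.

74.20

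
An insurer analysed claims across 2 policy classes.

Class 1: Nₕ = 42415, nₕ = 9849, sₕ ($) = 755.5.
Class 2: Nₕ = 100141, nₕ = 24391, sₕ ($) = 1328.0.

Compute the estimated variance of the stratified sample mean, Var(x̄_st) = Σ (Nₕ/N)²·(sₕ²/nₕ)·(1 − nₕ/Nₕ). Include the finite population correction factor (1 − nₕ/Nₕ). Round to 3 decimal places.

30.928

N = 142556; Wₕ = Nₕ/N.
class 1: (42415/142556)²·755.5²/9849·(1 − 9849/42415) = 3.939034
class 2: (100141/142556)²·1328.0²/24391·(1 − 24391/100141) = 26.989206
Sum = 30.928239 → 30.928.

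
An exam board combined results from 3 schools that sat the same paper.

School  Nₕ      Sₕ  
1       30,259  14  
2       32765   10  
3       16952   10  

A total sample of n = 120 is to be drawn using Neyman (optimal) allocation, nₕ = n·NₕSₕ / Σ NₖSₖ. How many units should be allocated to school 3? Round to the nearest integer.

22

Σ NₕSₕ = 30259·14 + 32765·10 + 16952·10 = 920796.
Share for 3: 169520/920796 = 0.18410.
n_3 = 120 × 0.18410 = 22.092... → 22.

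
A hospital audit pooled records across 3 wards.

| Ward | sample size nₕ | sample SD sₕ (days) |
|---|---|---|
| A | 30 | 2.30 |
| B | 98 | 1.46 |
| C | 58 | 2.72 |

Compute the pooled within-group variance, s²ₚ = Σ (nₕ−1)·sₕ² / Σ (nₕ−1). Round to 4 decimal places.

A: (30−1)·2.30² = 29·5.29 = 153.41
B: (98−1)·1.46² = 97·2.1316 = 206.7652
C: (58−1)·2.72² = 57·7.3984 = 421.7088
Numerator = 781.884; denominator = Σ(nₕ−1) = 183.
s²ₚ = 781.884/183 = 4.272590... → 4.2726.

4.2726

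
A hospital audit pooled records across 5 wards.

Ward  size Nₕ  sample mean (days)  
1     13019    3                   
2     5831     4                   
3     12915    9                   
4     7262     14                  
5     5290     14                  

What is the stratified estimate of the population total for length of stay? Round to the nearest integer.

1: 13019·3 = 39057
2: 5831·4 = 23324
3: 12915·9 = 116235
4: 7262·14 = 101668
5: 5290·14 = 74060
τ̂ = Σ Nₕx̄ₕ = 354344.

354344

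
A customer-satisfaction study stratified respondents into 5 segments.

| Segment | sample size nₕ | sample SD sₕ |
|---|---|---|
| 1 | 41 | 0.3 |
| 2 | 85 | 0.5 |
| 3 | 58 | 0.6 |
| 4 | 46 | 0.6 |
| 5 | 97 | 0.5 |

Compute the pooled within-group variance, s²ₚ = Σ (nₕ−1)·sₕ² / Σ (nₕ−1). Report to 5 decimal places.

1: (41−1)·0.3² = 40·0.09 = 3.6
2: (85−1)·0.5² = 84·0.25 = 21
3: (58−1)·0.6² = 57·0.36 = 20.52
4: (46−1)·0.6² = 45·0.36 = 16.2
5: (97−1)·0.5² = 96·0.25 = 24
Numerator = 85.32; denominator = Σ(nₕ−1) = 322.
s²ₚ = 85.32/322 = 0.2649689... → 0.26497.

0.26497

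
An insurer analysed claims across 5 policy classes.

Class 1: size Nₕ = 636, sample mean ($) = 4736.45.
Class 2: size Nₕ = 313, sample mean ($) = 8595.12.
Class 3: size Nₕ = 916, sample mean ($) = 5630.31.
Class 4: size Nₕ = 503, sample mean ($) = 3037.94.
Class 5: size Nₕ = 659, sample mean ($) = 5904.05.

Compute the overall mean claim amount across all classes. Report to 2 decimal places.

5377.89

x̄_st = (Σ Nₕx̄ₕ) / (Σ Nₕ) = (636·4736.45 + 313·8595.12 + 916·5630.31 + 503·3037.94 + 659·5904.05) / 3027
= 16278871.49 / 3027 = 5377.8895... → 5377.89.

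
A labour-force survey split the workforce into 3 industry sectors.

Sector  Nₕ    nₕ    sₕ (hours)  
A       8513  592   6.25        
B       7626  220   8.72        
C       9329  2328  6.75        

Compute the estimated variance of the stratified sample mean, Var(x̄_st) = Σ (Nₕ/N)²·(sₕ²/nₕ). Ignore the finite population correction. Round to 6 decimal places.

0.040988

N = 25468. Term for each stratum: Wₕ²sₕ²/nₕ.
Var(x̄_st) = 0.007372485 + 0.030989474 + 0.002626063 = 0.040988022 → 0.040988.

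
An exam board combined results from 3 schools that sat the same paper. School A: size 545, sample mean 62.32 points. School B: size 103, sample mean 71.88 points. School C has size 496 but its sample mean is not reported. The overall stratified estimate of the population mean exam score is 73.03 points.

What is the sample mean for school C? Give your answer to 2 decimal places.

85.04

N = 545 + 103 + 496 = 1144.
Overall total = μ·N = 73.03·1144 = 83546.32.
Subtract the known strata: 545·62.32 + 103·71.88 = 41368.04.
Remaining total for school C: 83546.32 − 41368.04 = 42178.28.
Divide by its size: 42178.28 / 496 = 85.0369... → 85.04.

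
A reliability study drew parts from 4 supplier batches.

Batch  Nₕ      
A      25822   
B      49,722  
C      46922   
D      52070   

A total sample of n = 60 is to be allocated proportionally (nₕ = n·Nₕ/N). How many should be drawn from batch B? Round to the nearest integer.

17

N = 25822 + 49722 + 46922 + 52070 = 174536.
n_B = 60·49722/174536 = 17.093... → 17.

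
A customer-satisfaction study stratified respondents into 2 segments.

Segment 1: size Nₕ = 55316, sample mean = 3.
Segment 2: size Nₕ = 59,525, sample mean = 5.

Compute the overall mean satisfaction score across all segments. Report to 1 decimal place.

N = 55316 + 59525 = 114841.
The stratified mean weights each stratum mean by its population share Nₕ/N.
Σ Nₕx̄ₕ = 55316·3 + 59525·5 = 165948 + 297625 = 463573.
Divide by N: 463573 / 114841 = 4.037... → 4.0.

4.0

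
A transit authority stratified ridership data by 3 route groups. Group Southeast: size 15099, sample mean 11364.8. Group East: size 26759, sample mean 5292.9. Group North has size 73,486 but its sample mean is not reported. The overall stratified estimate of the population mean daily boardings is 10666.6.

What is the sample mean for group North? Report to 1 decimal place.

12479.9

N = 15099 + 26759 + 73486 = 115344.
Overall total = μ·N = 10666.6·115344 = 1230328310.4.
Subtract the known strata: 15099·11364.8 + 26759·5292.9 = 313229826.3.
Remaining total for group North: 1230328310.4 − 313229826.3 = 917098484.1.
Divide by its size: 917098484.1 / 73486 = 12479.908... → 12479.9.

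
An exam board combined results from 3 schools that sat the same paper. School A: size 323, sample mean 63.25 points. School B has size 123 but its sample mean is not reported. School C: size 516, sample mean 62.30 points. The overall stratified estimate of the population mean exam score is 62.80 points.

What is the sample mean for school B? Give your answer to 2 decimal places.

63.72

N = 323 + 123 + 516 = 962.
Overall total = μ·N = 62.80·962 = 60413.6.
Subtract the known strata: 323·63.25 + 516·62.30 = 52576.55.
Remaining total for school B: 60413.6 − 52576.55 = 7837.05.
Divide by its size: 7837.05 / 123 = 63.7159... → 63.72.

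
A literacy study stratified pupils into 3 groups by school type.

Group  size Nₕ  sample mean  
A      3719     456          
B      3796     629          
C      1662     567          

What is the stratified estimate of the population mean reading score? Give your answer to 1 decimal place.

N = 9177; weights Wₕ = Nₕ/N = (0.4053, 0.4136, 0.1811).
x̄_st = Σ Wₕ·x̄ₕ = 0.4053·456 + 0.4136·629 + 0.1811·567 ≈ 547.663...
→ 547.7.

547.7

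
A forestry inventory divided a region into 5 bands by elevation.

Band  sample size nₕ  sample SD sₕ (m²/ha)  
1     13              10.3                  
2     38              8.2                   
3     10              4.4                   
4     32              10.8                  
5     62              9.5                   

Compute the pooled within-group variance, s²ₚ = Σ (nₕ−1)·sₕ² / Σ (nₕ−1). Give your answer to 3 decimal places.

87.042

Degrees of freedom: 12 + 37 + 9 + 31 + 61 = 150.
Σ(nₕ−1)sₕ² = 12·106.09 + 37·67.24 + 9·19.36 + 31·116.64 + 61·90.25 = 13056.29.
s²ₚ = 13056.29 / 150 = 87.04193... → 87.042.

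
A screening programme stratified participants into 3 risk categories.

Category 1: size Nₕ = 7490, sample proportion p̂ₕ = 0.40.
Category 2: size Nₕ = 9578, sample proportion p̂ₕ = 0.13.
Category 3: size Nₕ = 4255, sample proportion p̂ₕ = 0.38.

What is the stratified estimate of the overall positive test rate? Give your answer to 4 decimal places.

Wₕ = Nₕ/N with N = 21323: 0.3513, 0.4492, 0.1995.
p̂_st = 0.3513·0.40 + 0.4492·0.13 + 0.1995·0.38 ≈ 0.274729... → 0.2747.

0.2747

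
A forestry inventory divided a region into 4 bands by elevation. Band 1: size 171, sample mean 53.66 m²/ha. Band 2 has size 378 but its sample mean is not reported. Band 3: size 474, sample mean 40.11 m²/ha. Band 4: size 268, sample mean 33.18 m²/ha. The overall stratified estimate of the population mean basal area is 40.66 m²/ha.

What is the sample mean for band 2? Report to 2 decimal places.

40.77

Σ Nₕx̄ₕ = N·μ, so 378·x̄_2 = 1291·40.66 − (171·53.66 + 474·40.11 + 268·33.18).
= 52492.06 − 37080.24 = 15411.82.
x̄_2 = 15411.82 / 378 = 40.7720... → 40.77.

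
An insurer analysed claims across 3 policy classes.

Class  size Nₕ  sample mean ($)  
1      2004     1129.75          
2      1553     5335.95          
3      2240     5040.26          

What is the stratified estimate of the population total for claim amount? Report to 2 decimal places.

21840931.75

Estimate total by summing Nₕ·x̄ₕ over strata.
2004·1129.75 + 1553·5335.95 + 2240·5040.26 = 2264019 + 8286730.35 + 11290182.4 = 21840931.75.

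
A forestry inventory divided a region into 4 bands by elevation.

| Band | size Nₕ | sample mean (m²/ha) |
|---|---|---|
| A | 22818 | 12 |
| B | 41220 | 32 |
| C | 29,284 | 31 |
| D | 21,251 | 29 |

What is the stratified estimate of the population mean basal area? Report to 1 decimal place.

N = 114573; weights Wₕ = Nₕ/N = (0.1992, 0.3598, 0.2556, 0.1855).
x̄_st = Σ Wₕ·x̄ₕ = 0.1992·12 + 0.3598·32 + 0.2556·31 + 0.1855·29 ≈ 27.205...
→ 27.2.

27.2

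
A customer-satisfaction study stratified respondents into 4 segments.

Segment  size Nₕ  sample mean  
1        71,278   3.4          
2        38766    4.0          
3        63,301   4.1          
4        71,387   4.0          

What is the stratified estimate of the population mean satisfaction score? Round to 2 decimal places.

3.85

x̄_st = (Σ Nₕx̄ₕ) / (Σ Nₕ) = (71278·3.4 + 38766·4.0 + 63301·4.1 + 71387·4.0) / 244732
= 942491.3 / 244732 = 3.8511... → 3.85.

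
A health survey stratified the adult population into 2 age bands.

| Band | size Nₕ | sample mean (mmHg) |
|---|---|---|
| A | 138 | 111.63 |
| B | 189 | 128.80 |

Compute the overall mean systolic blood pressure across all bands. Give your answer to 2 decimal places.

N = 327; weights Wₕ = Nₕ/N = (0.4220, 0.5780).
x̄_st = Σ Wₕ·x̄ₕ = 0.4220·111.63 + 0.5780·128.80 ≈ 121.5539...
→ 121.55.

121.55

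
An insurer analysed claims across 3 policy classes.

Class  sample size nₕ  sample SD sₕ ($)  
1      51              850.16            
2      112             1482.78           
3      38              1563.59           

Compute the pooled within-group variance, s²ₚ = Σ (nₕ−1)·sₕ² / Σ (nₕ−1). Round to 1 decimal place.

1871946.3

Degrees of freedom: 50 + 111 + 37 = 198.
Σ(nₕ−1)sₕ² = 50·722772.0256 + 111·2198636.5284 + 37·2444813.6881 = 370645362.3921.
s²ₚ = 370645362.3921 / 198 = 1871946.275... → 1871946.3.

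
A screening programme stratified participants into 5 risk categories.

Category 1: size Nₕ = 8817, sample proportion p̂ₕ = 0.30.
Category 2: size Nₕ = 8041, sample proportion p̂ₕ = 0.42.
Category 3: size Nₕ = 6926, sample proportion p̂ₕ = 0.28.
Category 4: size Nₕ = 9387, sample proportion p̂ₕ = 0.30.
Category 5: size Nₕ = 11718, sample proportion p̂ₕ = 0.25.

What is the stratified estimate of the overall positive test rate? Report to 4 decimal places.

0.3054

Wₕ = Nₕ/N with N = 44889: 0.1964, 0.1791, 0.1543, 0.2091, 0.2610.
p̂_st = 0.1964·0.30 + 0.1791·0.42 + 0.1543·0.28 + 0.2091·0.30 + 0.2610·0.25 ≈ 0.305358... → 0.3054.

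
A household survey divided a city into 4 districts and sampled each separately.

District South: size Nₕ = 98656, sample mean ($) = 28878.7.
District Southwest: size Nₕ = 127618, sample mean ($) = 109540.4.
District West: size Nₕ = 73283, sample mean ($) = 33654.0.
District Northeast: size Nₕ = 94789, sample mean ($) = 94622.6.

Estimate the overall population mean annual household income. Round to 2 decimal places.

N = 98656 + 127618 + 73283 + 94789 = 394346.
Weight each subgroup mean by Nₕ/N and sum.
Σ Nₕx̄ₕ = 98656·28878.7 + 127618·109540.4 + 73283·33654.0 + 94789·94622.6 = 2849057027.2 + 13979326767.2 + 2466266082 + 8969181631.4 = 28263831507.8.
Divide by N: 28263831507.8 / 394346 = 71672.6720... → 71672.67.

71672.67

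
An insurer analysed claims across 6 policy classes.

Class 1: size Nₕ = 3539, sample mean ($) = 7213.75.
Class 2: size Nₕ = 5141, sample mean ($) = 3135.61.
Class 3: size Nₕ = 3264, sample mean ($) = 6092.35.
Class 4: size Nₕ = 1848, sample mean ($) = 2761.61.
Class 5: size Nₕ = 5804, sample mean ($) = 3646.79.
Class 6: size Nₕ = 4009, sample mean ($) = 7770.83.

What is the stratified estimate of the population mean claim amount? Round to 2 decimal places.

N = 3539 + 5141 + 3264 + 1848 + 5804 + 4009 = 23605.
Weight each subgroup mean by Nₕ/N and sum.
Σ Nₕx̄ₕ = 3539·7213.75 + 5141·3135.61 + 3264·6092.35 + 1848·2761.61 + 5804·3646.79 + 4009·7770.83 = 25529461.25 + 16120171.01 + 19885430.4 + 5103455.28 + 21165969.16 + 31153257.47 = 118957744.57.
Divide by N: 118957744.57 / 23605 = 5039.5147... → 5039.51.

5039.51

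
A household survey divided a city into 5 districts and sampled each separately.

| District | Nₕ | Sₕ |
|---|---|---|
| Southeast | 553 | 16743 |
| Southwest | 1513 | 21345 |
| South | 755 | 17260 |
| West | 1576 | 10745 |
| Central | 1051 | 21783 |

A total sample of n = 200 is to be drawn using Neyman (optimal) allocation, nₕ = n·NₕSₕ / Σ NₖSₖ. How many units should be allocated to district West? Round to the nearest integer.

36

Σ NₕSₕ = 553·16743 + 1513·21345 + 755·17260 + 1576·10745 + 1051·21783 = 94413217.
Share for West: 16934120/94413217 = 0.17936.
n_West = 200 × 0.17936 = 35.872... → 36.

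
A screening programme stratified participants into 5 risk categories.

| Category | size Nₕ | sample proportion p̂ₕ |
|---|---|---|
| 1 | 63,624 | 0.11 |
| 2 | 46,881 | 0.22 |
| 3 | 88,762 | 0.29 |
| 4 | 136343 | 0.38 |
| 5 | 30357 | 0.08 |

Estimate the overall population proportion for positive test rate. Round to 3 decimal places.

0.266

N = 63624 + 46881 + 88762 + 136343 + 30357 = 365967.
Overall proportion = Σ (Nₕ/N)·p̂ₕ.
Σ Nₕp̂ₕ = 6998.64 + 10313.82 + 25740.98 + 51810.34 + 2428.56 = 97292.34.
97292.34 / 365967 = 0.26585... → 0.266.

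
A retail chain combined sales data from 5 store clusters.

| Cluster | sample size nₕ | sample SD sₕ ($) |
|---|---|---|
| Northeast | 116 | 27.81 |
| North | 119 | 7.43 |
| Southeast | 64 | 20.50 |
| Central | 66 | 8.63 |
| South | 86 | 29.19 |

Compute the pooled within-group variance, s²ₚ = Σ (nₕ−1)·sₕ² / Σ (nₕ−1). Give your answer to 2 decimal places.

446.63

Degrees of freedom: 115 + 118 + 63 + 65 + 85 = 446.
Σ(nₕ−1)sₕ² = 115·773.3961 + 118·55.2049 + 63·420.25 + 65·74.4769 + 85·852.0561 = 199196.2467.
s²ₚ = 199196.2467 / 446 = 446.6284... → 446.63.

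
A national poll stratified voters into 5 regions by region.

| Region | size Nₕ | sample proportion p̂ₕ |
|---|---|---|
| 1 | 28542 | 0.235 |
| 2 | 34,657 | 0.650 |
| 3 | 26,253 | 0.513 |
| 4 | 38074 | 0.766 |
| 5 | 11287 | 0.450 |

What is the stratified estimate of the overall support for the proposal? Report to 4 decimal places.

0.5543

N = 28542 + 34657 + 26253 + 38074 + 11287 = 138813.
Overall proportion = Σ (Nₕ/N)·p̂ₕ.
Σ Nₕp̂ₕ = 6707.37 + 22527.05 + 13467.789 + 29164.684 + 5079.15 = 76946.043.
76946.043 / 138813 = 0.554314... → 0.5543.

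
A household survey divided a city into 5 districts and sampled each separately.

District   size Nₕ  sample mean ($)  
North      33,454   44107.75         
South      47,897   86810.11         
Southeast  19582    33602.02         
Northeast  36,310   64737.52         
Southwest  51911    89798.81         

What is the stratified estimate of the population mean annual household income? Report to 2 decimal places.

70332.56

N = 189154; weights Wₕ = Nₕ/N = (0.1769, 0.2532, 0.1035, 0.1920, 0.2744).
x̄_st = Σ Wₕ·x̄ₕ = 0.1769·44107.75 + 0.2532·86810.11 + 0.1035·33602.02 + 0.1920·64737.52 + 0.2744·89798.81 ≈ 70332.5578...
→ 70332.56.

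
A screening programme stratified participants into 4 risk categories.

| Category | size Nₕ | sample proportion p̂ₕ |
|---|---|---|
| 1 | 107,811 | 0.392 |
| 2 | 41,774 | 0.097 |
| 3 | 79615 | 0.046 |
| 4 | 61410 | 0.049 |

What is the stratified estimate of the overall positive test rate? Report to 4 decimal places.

Wₕ = Nₕ/N with N = 290610: 0.3710, 0.1437, 0.2740, 0.2113.
p̂_st = 0.3710·0.392 + 0.1437·0.097 + 0.2740·0.046 + 0.2113·0.049 ≈ 0.182325... → 0.1823.

0.1823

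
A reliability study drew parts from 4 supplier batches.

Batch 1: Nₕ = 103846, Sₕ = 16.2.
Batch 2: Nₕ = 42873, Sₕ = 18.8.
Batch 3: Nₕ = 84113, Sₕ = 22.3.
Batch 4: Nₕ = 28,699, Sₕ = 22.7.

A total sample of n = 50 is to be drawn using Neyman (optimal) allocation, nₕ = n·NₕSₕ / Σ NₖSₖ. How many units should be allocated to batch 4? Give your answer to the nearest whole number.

Σ NₕSₕ = 103846·16.2 + 42873·18.8 + 84113·22.3 + 28699·22.7 = 5015504.8.
Share for 4: 651467.3/5015504.8 = 0.12989.
n_4 = 50 × 0.12989 = 6.495... → 6.

6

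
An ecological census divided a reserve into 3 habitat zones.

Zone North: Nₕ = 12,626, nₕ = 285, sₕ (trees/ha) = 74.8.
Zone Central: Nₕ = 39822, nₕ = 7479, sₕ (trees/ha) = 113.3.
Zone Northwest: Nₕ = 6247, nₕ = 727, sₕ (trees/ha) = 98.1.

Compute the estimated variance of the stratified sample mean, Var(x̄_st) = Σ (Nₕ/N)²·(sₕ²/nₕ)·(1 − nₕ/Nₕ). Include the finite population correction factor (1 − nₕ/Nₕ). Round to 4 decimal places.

1.6621

N = 58695; Wₕ = Nₕ/N.
zone North: (12626/58695)²·74.8²/285·(1 − 285/12626) = 0.8879168
zone Central: (39822/58695)²·113.3²/7479·(1 − 7479/39822) = 0.6416784
zone Northwest: (6247/58695)²·98.1²/727·(1 − 727/6247) = 0.1324988
Sum = 1.6620940 → 1.6621.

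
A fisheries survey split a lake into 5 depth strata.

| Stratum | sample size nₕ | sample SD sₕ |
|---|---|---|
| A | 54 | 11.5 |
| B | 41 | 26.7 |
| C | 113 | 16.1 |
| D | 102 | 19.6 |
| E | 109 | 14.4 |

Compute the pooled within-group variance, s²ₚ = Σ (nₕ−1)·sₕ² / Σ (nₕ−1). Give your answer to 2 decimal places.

303.75

Degrees of freedom: 53 + 40 + 112 + 101 + 108 = 414.
Σ(nₕ−1)sₕ² = 53·132.25 + 40·712.89 + 112·259.21 + 101·384.16 + 108·207.36 = 125751.41.
s²ₚ = 125751.41 / 414 = 303.7474... → 303.75.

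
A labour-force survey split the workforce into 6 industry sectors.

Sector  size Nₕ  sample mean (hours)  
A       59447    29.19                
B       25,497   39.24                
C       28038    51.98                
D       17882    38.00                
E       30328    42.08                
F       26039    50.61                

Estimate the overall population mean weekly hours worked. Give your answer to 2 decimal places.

39.88

N = 59447 + 25497 + 28038 + 17882 + 30328 + 26039 = 187231.
The stratified mean weights each stratum mean by its population share Nₕ/N.
Σ Nₕx̄ₕ = 59447·29.19 + 25497·39.24 + 28038·51.98 + 17882·38.00 + 30328·42.08 + 26039·50.61 = 1735257.93 + 1000502.28 + 1457415.24 + 679516 + 1276202.24 + 1317833.79 = 7466727.48.
Divide by N: 7466727.48 / 187231 = 39.8798... → 39.88.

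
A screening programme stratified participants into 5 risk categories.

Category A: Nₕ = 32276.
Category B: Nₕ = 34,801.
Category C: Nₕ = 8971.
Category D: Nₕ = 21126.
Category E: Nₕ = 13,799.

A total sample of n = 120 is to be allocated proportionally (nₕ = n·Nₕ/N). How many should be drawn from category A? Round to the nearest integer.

N = 32276 + 34801 + 8971 + 21126 + 13799 = 110973.
n_A = 120·32276/110973 = 34.901... → 35.

35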